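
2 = 2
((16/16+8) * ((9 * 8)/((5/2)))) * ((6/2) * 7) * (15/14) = 5832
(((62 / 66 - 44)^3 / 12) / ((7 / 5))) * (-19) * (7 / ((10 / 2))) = 54517487759 / 431244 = 126419.12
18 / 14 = 9 / 7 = 1.29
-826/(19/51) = -42126/19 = -2217.16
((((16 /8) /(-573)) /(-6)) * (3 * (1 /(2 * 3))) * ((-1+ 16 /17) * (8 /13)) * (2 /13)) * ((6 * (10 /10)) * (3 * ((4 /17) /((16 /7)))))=-28 /9328631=-0.00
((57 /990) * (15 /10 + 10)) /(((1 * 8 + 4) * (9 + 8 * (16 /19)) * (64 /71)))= 25631 /6589440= 0.00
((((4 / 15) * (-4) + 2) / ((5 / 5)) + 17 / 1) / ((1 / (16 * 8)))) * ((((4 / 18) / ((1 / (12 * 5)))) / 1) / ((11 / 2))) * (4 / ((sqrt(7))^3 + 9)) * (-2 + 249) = -272150528 / 1441 + 1905053696 * sqrt(7) / 12969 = 199779.75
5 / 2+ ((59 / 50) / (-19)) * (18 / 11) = 25063 / 10450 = 2.40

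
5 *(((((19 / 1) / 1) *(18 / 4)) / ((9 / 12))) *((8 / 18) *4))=3040 / 3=1013.33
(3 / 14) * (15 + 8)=69 / 14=4.93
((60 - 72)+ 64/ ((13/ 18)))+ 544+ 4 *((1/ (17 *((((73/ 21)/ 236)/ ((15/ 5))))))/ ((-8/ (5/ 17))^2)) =11575528553/ 18649748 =620.68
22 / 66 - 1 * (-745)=2236 / 3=745.33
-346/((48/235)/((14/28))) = -40655/48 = -846.98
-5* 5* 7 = -175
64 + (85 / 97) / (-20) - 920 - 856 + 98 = -626249 / 388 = -1614.04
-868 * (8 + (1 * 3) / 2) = -8246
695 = 695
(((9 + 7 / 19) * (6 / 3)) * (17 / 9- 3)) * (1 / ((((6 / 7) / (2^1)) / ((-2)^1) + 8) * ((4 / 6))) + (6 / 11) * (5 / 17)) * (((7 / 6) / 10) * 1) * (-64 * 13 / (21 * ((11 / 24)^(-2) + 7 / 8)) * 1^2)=31264842752 / 5185462995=6.03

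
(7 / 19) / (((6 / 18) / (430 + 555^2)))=6477555 / 19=340923.95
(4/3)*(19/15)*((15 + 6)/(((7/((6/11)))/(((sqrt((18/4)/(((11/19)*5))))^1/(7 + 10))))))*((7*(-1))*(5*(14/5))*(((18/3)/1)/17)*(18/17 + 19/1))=-140.63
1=1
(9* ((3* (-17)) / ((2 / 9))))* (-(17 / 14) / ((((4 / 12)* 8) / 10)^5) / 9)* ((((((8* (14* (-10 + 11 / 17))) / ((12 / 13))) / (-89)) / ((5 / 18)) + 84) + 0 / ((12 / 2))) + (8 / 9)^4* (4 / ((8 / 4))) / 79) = 1353153108910625 / 50398208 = 26849230.61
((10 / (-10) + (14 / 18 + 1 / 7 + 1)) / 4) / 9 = 29 / 1134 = 0.03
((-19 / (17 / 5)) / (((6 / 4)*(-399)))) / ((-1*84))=-5 / 44982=-0.00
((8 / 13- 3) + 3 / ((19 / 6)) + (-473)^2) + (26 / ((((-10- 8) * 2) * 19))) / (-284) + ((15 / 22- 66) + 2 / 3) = 3106522169567 / 13889304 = 223662.91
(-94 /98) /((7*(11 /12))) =-564 /3773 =-0.15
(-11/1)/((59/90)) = -990/59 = -16.78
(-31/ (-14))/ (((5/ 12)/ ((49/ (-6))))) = -217/ 5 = -43.40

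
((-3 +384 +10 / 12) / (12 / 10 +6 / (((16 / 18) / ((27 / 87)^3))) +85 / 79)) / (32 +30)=2.49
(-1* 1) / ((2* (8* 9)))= -0.01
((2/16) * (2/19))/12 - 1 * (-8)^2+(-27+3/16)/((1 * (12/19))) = -388337/3648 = -106.45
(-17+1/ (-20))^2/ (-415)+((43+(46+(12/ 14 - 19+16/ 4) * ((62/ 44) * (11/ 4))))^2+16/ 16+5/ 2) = 38138544299/ 32536000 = 1172.20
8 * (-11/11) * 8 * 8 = -512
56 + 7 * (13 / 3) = 259 / 3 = 86.33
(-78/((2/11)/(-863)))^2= 137068031529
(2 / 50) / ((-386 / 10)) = -1 / 965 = -0.00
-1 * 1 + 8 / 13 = -0.38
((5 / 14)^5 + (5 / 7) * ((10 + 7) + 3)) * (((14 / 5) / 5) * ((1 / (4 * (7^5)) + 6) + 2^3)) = 289372611429 / 2582630848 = 112.05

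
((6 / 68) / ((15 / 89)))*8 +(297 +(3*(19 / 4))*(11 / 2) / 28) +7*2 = 6054479 / 19040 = 317.99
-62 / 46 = -31 / 23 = -1.35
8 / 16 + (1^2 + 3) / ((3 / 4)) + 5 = 65 / 6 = 10.83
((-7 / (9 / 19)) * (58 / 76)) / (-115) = 203 / 2070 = 0.10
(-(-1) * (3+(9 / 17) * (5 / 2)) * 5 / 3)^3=374.16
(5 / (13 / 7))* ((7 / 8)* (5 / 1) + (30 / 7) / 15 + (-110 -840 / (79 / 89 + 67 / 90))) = -2269540135 / 1359592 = -1669.28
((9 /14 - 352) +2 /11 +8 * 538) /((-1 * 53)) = -608735 /8162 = -74.58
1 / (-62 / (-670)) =10.81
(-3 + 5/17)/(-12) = 23/102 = 0.23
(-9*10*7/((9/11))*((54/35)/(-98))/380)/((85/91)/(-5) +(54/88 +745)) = 84942/1984818185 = 0.00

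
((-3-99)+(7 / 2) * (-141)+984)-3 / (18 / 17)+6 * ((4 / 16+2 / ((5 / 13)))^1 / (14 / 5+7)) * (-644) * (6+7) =-578539 / 21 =-27549.48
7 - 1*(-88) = 95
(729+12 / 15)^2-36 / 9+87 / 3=13315826 / 25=532633.04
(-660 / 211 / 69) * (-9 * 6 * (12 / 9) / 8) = 0.41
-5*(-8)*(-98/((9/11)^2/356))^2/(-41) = -712824928668160/269001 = -2649896947.10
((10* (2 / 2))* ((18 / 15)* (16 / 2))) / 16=6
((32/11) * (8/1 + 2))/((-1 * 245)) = -64/539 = -0.12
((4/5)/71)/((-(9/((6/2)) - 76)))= 4/25915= 0.00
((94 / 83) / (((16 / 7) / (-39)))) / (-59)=12831 / 39176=0.33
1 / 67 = 0.01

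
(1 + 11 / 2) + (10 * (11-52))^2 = 336213 / 2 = 168106.50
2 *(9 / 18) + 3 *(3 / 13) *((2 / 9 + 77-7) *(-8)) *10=-50547 / 13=-3888.23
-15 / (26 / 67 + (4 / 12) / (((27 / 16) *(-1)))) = -81405 / 1034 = -78.73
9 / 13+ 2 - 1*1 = 22 / 13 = 1.69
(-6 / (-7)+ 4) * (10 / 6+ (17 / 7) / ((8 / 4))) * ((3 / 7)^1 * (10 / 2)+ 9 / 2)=63767 / 686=92.95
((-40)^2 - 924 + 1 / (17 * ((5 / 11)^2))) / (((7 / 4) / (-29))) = -33340836 / 2975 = -11207.00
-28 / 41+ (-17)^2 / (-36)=-12857 / 1476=-8.71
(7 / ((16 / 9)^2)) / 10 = 567 / 2560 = 0.22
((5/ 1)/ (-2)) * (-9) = 45/ 2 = 22.50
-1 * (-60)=60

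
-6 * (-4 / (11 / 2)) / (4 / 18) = 216 / 11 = 19.64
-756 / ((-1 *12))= 63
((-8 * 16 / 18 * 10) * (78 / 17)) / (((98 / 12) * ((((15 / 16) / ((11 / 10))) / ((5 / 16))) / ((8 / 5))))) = -292864 / 12495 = -23.44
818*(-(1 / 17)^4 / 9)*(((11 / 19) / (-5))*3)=8998 / 23803485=0.00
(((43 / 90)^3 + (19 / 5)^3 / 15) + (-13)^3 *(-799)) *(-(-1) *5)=6398457666431 / 729000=8777033.84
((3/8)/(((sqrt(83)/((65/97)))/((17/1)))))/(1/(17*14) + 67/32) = 525980*sqrt(83)/21439813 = 0.22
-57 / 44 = -1.30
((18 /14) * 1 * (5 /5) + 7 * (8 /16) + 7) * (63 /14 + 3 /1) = 2475 /28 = 88.39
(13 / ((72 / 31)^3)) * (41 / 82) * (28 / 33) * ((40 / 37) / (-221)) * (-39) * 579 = 2616096665 / 53802144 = 48.62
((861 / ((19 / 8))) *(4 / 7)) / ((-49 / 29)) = -114144 / 931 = -122.60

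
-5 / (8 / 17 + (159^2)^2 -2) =-85 / 10865192311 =-0.00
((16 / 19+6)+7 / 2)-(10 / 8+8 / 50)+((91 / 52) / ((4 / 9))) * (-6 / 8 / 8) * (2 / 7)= 1073319 / 121600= 8.83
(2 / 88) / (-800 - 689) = -0.00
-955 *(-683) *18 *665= 7807612050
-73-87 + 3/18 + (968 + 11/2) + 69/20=49027/60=817.12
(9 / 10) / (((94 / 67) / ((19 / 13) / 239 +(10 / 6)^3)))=6513874 / 2190435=2.97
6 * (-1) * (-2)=12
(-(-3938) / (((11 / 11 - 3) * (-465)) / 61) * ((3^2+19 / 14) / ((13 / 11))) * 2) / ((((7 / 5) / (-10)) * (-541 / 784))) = 30651816800 / 654069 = 46863.28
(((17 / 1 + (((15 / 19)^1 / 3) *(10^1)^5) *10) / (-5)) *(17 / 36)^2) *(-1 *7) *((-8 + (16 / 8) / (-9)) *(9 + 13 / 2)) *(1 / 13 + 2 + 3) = -127629199313693 / 2400840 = -53160226.97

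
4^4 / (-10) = -128 / 5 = -25.60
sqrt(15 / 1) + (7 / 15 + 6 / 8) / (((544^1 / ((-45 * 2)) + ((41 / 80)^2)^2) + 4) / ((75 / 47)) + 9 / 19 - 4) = -639129600000 / 2502727310843 + sqrt(15) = 3.62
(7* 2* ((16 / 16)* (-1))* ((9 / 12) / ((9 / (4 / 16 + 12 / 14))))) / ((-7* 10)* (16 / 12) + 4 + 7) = 0.02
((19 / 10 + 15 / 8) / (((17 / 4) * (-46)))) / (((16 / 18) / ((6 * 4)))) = -4077 / 7820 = -0.52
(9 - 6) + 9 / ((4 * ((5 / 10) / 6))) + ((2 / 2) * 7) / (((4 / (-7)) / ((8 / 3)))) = -8 / 3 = -2.67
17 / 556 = 0.03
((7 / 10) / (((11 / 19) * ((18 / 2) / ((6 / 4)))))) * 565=15029 / 132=113.86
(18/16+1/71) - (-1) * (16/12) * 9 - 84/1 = -40249/568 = -70.86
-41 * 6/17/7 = -2.07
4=4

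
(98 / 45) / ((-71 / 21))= -686 / 1065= -0.64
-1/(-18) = 1/18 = 0.06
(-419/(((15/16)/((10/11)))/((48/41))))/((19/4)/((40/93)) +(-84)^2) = -34324480/509957877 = -0.07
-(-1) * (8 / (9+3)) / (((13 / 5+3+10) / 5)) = 25 / 117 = 0.21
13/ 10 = 1.30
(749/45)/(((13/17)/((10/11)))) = 25466/1287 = 19.79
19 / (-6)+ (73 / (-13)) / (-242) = -3.14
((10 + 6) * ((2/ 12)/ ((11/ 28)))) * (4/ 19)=896/ 627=1.43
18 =18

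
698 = 698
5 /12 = 0.42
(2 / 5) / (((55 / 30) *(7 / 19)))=228 / 385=0.59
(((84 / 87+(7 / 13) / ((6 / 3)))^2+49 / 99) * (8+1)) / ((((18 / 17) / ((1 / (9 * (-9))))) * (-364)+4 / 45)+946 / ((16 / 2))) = 12422138085 / 21416668711009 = 0.00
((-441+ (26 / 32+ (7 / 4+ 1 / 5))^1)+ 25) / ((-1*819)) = 2543 / 5040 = 0.50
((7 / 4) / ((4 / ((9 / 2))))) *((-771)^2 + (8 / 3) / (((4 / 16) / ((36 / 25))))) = 1170335.96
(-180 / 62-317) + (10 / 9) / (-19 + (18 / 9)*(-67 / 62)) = -29279789 / 91512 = -319.96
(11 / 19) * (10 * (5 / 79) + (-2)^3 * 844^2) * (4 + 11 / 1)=-74282389830 / 1501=-49488600.82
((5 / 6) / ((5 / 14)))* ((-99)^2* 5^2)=571725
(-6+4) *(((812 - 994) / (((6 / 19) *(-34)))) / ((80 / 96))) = -3458 / 85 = -40.68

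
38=38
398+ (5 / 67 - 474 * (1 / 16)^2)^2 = 401.16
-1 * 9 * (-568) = 5112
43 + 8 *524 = 4235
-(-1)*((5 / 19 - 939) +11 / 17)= -303003 / 323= -938.09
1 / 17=0.06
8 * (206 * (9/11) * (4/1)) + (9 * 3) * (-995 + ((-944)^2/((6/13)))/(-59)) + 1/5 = -49778044/55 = -905055.35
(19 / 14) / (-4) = -19 / 56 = -0.34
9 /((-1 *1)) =-9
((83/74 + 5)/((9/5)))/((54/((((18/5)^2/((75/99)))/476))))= 4983/2201500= 0.00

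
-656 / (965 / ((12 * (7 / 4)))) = -13776 / 965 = -14.28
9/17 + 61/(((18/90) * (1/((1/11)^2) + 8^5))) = 301186/559113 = 0.54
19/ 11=1.73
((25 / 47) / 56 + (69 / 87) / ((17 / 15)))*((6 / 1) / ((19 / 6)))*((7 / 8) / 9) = 920365 / 7043984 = 0.13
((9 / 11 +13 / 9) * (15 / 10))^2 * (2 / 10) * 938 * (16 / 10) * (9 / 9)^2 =94130176 / 27225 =3457.49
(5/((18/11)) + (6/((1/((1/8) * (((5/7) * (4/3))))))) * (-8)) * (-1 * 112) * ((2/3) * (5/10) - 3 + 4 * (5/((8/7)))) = 119260/27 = 4417.04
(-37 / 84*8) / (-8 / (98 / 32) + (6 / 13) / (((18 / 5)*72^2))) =34909056 / 25878283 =1.35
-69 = -69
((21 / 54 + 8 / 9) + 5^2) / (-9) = -473 / 162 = -2.92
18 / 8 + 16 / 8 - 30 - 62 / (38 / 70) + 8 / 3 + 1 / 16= -125155 / 912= -137.23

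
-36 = -36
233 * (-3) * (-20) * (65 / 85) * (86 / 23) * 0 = 0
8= 8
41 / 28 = 1.46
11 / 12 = 0.92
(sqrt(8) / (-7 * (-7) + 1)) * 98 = 98 * sqrt(2) / 25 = 5.54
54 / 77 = 0.70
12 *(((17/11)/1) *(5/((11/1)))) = 1020/121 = 8.43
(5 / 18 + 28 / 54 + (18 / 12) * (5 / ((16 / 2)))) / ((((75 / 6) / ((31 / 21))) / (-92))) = -18.84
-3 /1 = -3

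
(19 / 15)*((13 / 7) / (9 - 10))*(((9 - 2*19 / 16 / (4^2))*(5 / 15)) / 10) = -279851 / 403200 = -0.69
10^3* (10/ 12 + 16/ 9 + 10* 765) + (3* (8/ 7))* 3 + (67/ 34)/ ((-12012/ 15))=9376175395289/ 1225224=7652621.39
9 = 9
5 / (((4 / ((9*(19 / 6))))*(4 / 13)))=3705 / 32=115.78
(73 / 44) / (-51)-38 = -85345 / 2244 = -38.03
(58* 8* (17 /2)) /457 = 3944 /457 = 8.63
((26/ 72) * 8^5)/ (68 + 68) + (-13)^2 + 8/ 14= 274795/ 1071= 256.58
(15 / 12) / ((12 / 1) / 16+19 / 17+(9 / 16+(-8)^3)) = -340 / 138603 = -0.00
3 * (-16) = -48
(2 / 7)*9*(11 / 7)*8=1584 / 49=32.33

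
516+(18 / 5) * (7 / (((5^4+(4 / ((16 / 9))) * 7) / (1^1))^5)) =285340052547228659964 / 552984597959745215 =516.00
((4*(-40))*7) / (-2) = 560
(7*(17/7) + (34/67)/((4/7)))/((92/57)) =136629/12328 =11.08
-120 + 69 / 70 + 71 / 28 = -16307 / 140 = -116.48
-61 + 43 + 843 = 825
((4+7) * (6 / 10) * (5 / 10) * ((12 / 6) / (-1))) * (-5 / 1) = 33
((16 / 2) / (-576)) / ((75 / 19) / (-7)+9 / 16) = 266 / 27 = 9.85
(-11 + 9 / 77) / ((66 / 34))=-14246 / 2541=-5.61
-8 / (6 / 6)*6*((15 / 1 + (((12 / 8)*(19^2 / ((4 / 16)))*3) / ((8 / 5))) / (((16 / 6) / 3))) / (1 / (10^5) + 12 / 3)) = -3143250000 / 57143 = -55006.74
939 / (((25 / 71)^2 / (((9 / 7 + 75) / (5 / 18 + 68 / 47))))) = 2138424442236 / 6383125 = 335012.15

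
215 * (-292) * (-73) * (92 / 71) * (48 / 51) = 6746087680 / 1207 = 5589136.44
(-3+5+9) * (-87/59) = -957/59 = -16.22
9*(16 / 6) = 24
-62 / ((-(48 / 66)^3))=41261 / 256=161.18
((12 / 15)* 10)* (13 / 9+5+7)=968 / 9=107.56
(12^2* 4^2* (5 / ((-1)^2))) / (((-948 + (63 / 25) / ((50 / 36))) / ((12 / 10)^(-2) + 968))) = -3487300000 / 295683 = -11794.05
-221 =-221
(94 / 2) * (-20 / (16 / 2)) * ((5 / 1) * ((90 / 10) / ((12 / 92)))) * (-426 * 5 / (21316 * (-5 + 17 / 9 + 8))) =777103875 / 937904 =828.55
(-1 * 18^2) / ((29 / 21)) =-234.62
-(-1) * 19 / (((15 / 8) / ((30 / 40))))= 38 / 5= 7.60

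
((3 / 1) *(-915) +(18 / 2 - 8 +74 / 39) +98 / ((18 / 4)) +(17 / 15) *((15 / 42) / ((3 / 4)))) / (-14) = 1113752 / 5733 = 194.27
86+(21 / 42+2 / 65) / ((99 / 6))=61513 / 715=86.03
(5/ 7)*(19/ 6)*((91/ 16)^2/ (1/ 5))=365.84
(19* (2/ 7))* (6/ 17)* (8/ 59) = 1824/ 7021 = 0.26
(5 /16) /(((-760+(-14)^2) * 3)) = -5 /27072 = -0.00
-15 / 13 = -1.15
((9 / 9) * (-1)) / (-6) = 1 / 6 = 0.17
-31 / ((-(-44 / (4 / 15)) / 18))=-3.38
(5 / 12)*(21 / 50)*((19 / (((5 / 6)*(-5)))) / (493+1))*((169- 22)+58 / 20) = -31479 / 130000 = -0.24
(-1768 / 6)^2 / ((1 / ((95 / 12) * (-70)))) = -1299170600 / 27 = -48117429.63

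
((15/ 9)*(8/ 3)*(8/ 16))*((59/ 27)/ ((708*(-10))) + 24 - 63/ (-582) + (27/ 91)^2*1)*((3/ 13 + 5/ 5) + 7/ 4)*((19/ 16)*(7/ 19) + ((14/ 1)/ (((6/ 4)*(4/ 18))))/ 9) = 48802750372325/ 59656881024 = 818.06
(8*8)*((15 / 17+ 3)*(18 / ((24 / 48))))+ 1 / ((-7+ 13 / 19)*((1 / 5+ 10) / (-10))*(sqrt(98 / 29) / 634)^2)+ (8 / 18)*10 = 27413.25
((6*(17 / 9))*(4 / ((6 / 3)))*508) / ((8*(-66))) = -2159 / 99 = -21.81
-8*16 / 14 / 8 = -8 / 7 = -1.14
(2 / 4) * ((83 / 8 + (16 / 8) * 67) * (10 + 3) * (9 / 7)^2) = 173745 / 112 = 1551.29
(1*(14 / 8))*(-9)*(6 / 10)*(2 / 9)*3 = -63 / 10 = -6.30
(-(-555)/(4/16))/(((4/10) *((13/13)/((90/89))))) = 499500/89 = 5612.36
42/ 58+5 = 166/ 29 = 5.72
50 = 50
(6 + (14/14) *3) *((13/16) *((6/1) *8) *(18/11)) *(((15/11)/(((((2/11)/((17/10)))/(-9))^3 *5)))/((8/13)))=-4853792547747/32000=-151681017.12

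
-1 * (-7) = 7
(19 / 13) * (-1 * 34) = -646 / 13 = -49.69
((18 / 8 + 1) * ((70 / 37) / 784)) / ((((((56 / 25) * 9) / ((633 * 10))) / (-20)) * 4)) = -8571875 / 696192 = -12.31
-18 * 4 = -72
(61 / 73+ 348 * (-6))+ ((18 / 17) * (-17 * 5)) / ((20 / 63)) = -346117 / 146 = -2370.66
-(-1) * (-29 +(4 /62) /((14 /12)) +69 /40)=-236267 /8680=-27.22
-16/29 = -0.55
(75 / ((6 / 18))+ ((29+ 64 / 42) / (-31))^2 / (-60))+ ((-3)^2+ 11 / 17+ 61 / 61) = 101857823383 / 432277020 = 235.63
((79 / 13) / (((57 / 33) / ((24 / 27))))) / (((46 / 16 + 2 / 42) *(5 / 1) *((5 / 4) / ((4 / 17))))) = 6228992 / 154628175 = 0.04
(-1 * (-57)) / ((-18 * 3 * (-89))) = 19 / 1602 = 0.01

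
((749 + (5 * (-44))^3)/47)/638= -10647251/29986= -355.07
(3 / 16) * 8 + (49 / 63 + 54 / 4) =142 / 9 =15.78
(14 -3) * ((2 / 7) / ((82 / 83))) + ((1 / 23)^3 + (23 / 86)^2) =84007604609 / 25826306884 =3.25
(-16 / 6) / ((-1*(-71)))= -8 / 213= -0.04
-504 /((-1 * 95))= 504 /95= 5.31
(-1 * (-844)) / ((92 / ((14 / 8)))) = 1477 / 92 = 16.05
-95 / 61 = -1.56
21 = 21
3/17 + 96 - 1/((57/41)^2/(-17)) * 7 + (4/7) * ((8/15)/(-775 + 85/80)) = 3776152122658/23938258365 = 157.75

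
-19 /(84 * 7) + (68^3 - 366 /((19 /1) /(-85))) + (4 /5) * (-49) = 17653443403 /55860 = 316030.14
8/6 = 4/3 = 1.33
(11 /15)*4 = 44 /15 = 2.93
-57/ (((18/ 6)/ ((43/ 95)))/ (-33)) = 283.80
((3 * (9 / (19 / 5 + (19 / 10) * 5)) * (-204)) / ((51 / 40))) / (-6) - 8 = 6136 / 133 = 46.14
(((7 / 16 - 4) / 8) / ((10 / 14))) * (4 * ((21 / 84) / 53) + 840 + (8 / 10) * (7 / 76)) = -44413593 / 84800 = -523.75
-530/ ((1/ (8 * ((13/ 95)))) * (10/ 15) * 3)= -5512/ 19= -290.11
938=938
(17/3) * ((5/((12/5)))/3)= 425/108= 3.94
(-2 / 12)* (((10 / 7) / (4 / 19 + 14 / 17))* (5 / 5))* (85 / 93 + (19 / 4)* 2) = -3128255 / 1304604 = -2.40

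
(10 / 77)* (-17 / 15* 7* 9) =-102 / 11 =-9.27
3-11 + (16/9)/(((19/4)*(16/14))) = -1312/171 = -7.67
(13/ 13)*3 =3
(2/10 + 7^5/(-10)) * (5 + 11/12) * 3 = -238631/8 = -29828.88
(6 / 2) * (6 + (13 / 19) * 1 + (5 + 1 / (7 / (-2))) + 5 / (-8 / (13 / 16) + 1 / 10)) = 786138 / 24073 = 32.66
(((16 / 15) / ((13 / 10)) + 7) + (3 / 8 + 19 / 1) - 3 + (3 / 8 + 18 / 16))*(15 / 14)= 40085 / 1456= 27.53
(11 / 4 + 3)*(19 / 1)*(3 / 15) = 437 / 20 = 21.85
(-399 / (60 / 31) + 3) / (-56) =4063 / 1120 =3.63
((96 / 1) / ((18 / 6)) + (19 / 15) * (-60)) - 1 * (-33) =-11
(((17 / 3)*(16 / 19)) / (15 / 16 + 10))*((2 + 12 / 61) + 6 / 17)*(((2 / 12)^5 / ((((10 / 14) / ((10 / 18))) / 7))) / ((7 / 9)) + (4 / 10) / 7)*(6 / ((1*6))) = 334138144 / 5175079875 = 0.06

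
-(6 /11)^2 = -36 /121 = -0.30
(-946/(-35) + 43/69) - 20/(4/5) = 6404/2415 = 2.65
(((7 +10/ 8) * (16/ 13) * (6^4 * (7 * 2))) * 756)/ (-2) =-905313024/ 13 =-69639463.38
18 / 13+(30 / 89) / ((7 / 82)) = 43194 / 8099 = 5.33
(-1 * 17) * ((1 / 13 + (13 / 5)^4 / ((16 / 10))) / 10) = -6328981 / 130000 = -48.68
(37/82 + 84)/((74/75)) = 519375/6068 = 85.59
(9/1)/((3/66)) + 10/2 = 203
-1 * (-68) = 68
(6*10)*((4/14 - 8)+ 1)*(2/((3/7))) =-1880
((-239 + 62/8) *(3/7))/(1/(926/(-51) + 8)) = 34225/34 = 1006.62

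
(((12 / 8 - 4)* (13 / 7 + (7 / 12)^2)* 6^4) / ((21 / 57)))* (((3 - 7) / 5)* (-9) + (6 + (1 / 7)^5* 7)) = -60023268315 / 235298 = -255094.68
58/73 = 0.79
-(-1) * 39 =39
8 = 8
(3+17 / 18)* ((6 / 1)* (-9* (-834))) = 177642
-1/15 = -0.07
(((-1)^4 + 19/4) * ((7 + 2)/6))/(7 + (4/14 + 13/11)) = 5313/5216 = 1.02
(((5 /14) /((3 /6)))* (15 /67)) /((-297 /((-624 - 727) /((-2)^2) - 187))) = 52475 /185724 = 0.28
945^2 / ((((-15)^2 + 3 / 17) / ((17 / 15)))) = 5735205 / 1276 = 4494.67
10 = 10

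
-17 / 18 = -0.94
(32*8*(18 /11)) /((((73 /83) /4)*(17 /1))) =1529856 /13651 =112.07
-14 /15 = -0.93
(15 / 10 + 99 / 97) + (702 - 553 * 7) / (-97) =6827 / 194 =35.19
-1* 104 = -104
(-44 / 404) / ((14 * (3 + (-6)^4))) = -11 / 1836786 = -0.00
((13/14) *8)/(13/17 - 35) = -442/2037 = -0.22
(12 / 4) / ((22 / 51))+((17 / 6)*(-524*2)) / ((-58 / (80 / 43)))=8411413 / 82302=102.20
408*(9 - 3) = 2448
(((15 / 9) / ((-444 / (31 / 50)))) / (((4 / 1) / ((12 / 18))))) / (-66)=31 / 5274720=0.00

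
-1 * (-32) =32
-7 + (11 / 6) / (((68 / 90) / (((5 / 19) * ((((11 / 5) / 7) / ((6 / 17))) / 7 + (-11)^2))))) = 8906823 / 126616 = 70.35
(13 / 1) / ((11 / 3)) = 39 / 11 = 3.55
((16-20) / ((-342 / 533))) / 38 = 533 / 3249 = 0.16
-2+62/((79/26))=1454/79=18.41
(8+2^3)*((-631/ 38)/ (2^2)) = -66.42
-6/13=-0.46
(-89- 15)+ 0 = -104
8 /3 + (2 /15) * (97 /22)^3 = 375211 /26620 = 14.10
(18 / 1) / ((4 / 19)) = 171 / 2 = 85.50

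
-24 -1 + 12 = -13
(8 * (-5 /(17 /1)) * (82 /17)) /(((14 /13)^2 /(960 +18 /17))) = -323445720 /34391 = -9404.95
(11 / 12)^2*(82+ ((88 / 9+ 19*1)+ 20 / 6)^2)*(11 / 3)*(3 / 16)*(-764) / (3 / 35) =-5731642.10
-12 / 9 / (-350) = 0.00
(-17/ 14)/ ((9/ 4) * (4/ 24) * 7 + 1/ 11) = -748/ 1673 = -0.45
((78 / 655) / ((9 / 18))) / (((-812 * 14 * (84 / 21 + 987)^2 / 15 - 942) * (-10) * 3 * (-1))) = -0.00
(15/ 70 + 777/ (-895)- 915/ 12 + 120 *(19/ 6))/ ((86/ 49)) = 53169123/ 307880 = 172.69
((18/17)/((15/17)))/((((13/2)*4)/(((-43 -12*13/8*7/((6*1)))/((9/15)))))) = -263/52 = -5.06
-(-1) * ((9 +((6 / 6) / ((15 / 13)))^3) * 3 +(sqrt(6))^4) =73072 / 1125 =64.95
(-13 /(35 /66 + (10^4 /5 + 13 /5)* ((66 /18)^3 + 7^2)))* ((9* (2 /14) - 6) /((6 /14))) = 424710 /584640619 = 0.00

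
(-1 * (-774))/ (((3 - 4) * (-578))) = 387/ 289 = 1.34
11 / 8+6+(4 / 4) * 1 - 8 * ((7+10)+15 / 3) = -1341 / 8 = -167.62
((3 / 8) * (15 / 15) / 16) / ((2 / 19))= 0.22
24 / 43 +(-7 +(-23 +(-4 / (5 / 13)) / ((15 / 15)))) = -39.84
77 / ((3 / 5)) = 385 / 3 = 128.33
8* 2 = 16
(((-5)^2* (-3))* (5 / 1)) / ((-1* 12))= 125 / 4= 31.25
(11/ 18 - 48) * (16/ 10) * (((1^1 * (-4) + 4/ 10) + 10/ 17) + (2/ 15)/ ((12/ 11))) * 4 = 30168904/ 34425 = 876.37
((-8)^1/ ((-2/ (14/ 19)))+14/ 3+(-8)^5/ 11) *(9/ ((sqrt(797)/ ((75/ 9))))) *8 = -372600400 *sqrt(797)/ 166573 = -63149.20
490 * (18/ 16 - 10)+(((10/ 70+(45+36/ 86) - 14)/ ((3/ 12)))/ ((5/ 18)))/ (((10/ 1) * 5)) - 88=-5330903/ 1204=-4427.66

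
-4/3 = -1.33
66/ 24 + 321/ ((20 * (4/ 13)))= 4393/ 80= 54.91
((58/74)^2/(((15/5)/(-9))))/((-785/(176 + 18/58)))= 444831/1074665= 0.41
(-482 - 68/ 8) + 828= 675/ 2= 337.50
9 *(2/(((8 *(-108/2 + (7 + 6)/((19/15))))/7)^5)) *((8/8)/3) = -41615795893/2164231946857955328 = -0.00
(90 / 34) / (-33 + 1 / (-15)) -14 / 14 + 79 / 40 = 37731 / 42160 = 0.89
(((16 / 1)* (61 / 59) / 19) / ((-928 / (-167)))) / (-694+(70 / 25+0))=-50935 / 224702208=-0.00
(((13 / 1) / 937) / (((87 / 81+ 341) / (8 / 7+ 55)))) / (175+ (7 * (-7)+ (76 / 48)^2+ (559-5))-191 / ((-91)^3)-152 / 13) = 534599200044 / 157489965197436047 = 0.00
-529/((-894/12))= 1058/149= 7.10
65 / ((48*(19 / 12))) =65 / 76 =0.86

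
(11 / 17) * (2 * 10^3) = 22000 / 17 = 1294.12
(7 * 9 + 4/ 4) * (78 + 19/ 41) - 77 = 202731/ 41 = 4944.66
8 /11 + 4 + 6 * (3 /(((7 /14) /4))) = 1636 /11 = 148.73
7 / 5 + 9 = 52 / 5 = 10.40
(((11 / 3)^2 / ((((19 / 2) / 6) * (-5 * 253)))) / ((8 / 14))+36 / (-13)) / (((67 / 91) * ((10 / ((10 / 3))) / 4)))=-6635468 / 1317555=-5.04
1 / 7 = 0.14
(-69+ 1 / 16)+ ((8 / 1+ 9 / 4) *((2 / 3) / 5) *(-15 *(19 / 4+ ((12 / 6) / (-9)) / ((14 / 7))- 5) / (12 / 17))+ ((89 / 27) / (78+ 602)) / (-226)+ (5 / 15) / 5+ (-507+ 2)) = -935072527 / 1659744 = -563.38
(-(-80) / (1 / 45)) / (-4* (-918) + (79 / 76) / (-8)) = 2188800 / 2232497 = 0.98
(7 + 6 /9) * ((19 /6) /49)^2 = 8303 /259308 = 0.03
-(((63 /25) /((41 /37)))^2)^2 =-29523585140721 /1103812890625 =-26.75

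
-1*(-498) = 498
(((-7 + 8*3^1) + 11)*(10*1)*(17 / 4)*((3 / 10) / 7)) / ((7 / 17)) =867 / 7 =123.86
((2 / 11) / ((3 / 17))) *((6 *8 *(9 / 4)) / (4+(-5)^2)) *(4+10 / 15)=5712 / 319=17.91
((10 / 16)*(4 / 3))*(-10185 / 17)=-16975 / 34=-499.26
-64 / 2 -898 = -930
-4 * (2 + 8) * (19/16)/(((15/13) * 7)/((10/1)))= -1235/21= -58.81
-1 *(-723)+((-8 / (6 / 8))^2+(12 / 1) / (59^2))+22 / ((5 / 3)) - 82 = 120300419 / 156645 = 767.98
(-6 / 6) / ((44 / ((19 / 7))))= -19 / 308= -0.06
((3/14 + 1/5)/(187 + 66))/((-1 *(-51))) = 29/903210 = 0.00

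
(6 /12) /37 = 1 /74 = 0.01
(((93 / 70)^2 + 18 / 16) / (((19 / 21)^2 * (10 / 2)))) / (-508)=-254907 / 183388000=-0.00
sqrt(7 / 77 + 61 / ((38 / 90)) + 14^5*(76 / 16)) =sqrt(111596592910) / 209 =1598.38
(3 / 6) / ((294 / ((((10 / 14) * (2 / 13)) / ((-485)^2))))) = 1 / 1258641930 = 0.00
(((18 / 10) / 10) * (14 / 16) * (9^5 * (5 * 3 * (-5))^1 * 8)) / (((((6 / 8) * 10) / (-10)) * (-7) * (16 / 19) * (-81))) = 124659 / 8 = 15582.38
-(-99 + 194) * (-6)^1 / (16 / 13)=3705 / 8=463.12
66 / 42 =11 / 7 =1.57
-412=-412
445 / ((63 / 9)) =445 / 7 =63.57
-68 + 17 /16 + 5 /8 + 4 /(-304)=-20163 /304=-66.33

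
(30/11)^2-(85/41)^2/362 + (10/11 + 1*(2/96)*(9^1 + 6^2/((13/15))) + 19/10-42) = -1175902771429/38288204240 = -30.71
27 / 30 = 9 / 10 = 0.90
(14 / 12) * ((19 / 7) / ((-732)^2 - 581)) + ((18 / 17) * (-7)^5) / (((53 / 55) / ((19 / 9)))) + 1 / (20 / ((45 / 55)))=-12408833639179849 / 318287602380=-38986.23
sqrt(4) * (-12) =-24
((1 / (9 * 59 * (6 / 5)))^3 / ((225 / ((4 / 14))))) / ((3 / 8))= 10 / 764027747973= 0.00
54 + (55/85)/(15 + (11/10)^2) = 1489178/27557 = 54.04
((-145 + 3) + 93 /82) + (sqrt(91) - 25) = -13601 /82 + sqrt(91) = -156.33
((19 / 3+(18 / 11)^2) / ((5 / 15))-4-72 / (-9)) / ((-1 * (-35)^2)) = -751 / 29645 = -0.03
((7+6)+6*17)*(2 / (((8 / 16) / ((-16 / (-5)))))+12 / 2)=2162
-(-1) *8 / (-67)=-8 / 67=-0.12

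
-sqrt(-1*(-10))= -sqrt(10)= -3.16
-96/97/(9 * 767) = -32/223197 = -0.00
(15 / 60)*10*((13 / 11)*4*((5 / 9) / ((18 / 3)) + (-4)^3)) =-224315 / 297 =-755.27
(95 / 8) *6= 285 / 4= 71.25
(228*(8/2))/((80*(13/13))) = 11.40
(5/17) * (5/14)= 25/238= 0.11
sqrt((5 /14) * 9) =3 * sqrt(70) /14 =1.79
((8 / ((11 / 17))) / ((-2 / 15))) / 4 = -255 / 11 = -23.18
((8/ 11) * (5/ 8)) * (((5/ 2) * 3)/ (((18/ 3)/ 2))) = 25/ 22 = 1.14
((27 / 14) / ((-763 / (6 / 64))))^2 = 6561 / 116843646976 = 0.00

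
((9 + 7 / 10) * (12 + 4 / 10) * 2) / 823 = 6014 / 20575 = 0.29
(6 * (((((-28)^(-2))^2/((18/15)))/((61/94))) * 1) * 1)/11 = 235/206217088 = 0.00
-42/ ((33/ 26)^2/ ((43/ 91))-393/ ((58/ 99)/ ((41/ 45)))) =4539080/ 65684113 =0.07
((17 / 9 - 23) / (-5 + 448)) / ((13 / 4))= -760 / 51831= -0.01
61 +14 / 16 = 495 / 8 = 61.88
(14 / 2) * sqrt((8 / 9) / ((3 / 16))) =56 * sqrt(6) / 9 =15.24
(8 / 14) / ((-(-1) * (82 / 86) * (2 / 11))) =946 / 287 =3.30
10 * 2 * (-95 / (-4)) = 475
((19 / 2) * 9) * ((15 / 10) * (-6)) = -1539 / 2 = -769.50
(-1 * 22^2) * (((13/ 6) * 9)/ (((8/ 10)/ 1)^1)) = -23595/ 2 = -11797.50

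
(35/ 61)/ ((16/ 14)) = 245/ 488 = 0.50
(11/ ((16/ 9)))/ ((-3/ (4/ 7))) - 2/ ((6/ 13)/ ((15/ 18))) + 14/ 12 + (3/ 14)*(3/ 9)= -895/ 252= -3.55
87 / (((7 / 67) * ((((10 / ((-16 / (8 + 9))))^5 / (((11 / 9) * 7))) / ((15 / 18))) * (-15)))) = 350175232 / 119800434375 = 0.00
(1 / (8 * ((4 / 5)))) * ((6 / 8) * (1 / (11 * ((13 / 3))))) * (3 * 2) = 135 / 9152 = 0.01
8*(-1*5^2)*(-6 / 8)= 150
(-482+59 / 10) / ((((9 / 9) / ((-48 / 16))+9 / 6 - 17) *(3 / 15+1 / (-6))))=85698 / 95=902.08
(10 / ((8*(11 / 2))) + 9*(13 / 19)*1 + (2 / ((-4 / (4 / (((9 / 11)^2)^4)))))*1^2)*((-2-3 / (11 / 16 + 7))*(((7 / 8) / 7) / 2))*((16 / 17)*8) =25210431857464 / 6270744988233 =4.02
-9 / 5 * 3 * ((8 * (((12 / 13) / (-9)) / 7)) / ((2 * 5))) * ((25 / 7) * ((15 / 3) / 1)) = 720 / 637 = 1.13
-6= -6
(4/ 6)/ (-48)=-1/ 72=-0.01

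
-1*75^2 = -5625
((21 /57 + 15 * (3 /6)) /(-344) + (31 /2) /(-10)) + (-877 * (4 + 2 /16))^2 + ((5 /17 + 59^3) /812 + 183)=11808058617389323 /902229440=13087645.00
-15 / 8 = -1.88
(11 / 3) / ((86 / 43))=11 / 6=1.83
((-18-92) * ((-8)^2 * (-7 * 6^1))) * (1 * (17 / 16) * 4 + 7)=3326400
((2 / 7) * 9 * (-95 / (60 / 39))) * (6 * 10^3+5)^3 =-481369420627875 / 14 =-34383530044848.21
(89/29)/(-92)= -89/2668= -0.03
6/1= 6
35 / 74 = 0.47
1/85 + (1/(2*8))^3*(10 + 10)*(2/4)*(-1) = 0.01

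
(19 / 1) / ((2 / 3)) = 28.50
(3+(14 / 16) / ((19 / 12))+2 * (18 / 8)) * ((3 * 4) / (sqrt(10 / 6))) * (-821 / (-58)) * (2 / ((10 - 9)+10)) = 1507356 * sqrt(15) / 30305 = 192.64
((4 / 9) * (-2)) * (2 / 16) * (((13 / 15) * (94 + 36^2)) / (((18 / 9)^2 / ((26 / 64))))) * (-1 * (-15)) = -117455 / 576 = -203.91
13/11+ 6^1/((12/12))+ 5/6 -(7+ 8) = -461/66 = -6.98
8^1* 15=120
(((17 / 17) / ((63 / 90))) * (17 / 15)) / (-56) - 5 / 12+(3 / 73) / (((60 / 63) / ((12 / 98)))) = -23624 / 53655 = -0.44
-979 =-979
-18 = -18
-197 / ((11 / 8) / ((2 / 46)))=-1576 / 253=-6.23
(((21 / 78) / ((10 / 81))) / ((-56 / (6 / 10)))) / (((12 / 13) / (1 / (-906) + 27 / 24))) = -109971 / 3865600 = -0.03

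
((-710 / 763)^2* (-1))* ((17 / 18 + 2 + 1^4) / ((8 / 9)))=-8947775 / 2328676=-3.84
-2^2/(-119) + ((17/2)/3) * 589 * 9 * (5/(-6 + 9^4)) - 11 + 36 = 199747/5474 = 36.49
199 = 199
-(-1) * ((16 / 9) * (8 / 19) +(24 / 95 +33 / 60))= 1061 / 684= 1.55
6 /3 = 2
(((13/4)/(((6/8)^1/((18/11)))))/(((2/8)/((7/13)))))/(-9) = -56/33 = -1.70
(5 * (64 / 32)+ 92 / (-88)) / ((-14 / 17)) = -3349 / 308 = -10.87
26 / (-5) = -26 / 5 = -5.20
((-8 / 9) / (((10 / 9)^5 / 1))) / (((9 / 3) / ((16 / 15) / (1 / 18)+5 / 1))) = -4.23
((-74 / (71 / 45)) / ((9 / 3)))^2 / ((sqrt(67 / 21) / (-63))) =-77622300 * sqrt(1407) / 337747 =-8620.69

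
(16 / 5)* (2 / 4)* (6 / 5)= 1.92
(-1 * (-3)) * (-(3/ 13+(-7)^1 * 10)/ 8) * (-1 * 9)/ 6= -8163/ 208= -39.25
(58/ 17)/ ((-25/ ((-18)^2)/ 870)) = -3269808/ 85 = -38468.33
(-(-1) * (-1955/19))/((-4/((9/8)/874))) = 765/23104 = 0.03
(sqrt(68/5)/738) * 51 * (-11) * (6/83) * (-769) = 287606 * sqrt(85)/17015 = 155.84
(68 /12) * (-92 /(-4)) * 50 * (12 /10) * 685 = 5356700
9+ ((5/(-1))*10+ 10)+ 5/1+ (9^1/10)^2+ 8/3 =-6757/300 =-22.52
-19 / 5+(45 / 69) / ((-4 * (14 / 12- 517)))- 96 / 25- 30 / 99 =-7.94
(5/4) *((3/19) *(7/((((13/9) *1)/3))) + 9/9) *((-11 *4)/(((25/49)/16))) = -7019936/1235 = -5684.16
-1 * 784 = -784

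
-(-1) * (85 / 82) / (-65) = -0.02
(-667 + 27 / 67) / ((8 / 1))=-22331 / 268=-83.32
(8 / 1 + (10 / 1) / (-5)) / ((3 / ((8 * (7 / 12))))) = 9.33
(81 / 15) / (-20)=-27 / 100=-0.27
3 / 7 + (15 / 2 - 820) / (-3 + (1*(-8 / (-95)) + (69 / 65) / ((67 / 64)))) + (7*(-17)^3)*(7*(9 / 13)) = -4761021971717 / 28640066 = -166236.42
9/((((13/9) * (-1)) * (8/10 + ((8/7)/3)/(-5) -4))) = 8505/4472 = 1.90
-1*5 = -5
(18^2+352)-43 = 633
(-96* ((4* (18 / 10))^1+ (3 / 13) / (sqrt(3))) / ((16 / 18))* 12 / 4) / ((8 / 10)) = -2916 -405* sqrt(3) / 13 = -2969.96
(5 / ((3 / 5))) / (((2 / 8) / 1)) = 100 / 3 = 33.33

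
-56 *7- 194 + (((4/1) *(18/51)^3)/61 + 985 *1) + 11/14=1677393817/4195702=399.79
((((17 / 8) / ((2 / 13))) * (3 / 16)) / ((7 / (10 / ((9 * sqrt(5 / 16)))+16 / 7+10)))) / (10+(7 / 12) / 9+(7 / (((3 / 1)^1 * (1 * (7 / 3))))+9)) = 1989 * sqrt(5) / 121352+769743 / 3397856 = 0.26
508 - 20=488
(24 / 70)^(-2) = 1225 / 144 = 8.51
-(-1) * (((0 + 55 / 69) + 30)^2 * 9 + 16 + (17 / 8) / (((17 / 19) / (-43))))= 8450.03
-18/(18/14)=-14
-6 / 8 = -3 / 4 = -0.75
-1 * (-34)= 34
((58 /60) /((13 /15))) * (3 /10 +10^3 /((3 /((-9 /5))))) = -173913 /260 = -668.90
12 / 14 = 6 / 7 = 0.86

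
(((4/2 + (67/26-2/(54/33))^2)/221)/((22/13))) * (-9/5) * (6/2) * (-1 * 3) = 1123/6760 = 0.17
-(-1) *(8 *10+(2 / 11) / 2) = 881 / 11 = 80.09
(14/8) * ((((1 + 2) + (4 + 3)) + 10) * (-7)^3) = -12005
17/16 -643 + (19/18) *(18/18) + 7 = -91279/144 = -633.88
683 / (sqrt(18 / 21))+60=60+683*sqrt(42) / 6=797.72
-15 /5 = -3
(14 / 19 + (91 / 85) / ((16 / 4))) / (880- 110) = 927 / 710600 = 0.00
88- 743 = -655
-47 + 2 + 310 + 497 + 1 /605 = 461011 /605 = 762.00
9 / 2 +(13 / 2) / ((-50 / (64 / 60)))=3271 / 750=4.36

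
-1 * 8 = -8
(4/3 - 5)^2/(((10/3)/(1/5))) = 121/150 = 0.81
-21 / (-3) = 7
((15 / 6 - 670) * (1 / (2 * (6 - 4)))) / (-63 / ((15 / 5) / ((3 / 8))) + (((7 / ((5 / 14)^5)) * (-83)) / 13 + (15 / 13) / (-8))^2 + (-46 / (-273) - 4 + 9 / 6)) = -370149609375000 / 131234524650560855509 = -0.00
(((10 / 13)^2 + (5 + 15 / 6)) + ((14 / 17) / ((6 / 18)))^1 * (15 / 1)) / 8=259435 / 45968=5.64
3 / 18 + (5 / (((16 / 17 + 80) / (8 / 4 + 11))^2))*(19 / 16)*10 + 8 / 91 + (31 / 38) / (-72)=418341295819 / 235702591488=1.77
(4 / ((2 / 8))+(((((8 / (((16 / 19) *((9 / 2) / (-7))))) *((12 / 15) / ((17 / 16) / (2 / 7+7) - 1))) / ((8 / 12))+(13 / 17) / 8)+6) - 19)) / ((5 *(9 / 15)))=221707 / 27880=7.95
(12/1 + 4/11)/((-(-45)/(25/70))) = 68/693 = 0.10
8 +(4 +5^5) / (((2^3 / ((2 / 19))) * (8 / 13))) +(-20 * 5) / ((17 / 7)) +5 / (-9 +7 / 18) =10620459 / 320416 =33.15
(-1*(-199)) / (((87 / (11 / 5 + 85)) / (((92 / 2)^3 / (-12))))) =-2111315176 / 1305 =-1617866.04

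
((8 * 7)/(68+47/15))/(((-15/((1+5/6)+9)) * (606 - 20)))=-910/937893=-0.00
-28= -28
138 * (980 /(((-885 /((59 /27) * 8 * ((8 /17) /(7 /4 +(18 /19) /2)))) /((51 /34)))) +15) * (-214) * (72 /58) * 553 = -14957045618704 /83317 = -179519733.29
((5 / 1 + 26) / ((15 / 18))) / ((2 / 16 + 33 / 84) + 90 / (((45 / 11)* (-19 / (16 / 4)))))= -9.04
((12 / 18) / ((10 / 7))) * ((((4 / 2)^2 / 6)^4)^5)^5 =8873554201597605810476922437632 / 7730662810980169965546916946484319090531612830015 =0.00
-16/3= -5.33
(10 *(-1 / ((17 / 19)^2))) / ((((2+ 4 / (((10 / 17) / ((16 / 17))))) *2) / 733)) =-6615325 / 12138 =-545.01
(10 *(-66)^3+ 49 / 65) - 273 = -186890096 / 65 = -2875232.25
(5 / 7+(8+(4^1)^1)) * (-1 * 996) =-88644 / 7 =-12663.43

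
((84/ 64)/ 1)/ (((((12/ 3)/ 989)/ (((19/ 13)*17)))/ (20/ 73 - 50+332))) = 69116511261/ 30368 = 2275965.20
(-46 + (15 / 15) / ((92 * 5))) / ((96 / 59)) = -28.27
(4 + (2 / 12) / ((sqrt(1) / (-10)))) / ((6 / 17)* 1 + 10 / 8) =476 / 327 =1.46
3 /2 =1.50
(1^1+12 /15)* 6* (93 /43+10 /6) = 8892 /215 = 41.36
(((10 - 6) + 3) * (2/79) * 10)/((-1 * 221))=-0.01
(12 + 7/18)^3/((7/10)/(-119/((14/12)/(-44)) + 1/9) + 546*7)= 2239704399155/4501780645068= 0.50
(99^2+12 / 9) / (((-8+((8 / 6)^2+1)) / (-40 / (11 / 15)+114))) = -57696534 / 517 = -111598.71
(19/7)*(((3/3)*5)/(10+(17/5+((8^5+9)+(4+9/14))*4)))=475/4589899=0.00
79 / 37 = 2.14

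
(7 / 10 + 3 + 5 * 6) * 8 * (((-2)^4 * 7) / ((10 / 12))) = 905856 / 25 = 36234.24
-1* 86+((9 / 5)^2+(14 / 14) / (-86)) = -177959 / 2150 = -82.77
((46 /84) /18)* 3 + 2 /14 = 59 /252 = 0.23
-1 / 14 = -0.07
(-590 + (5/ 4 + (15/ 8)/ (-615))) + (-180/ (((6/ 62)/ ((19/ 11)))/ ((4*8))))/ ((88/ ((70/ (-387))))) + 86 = -1492095727/ 5119752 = -291.44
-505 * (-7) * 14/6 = 24745/3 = 8248.33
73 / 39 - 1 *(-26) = 27.87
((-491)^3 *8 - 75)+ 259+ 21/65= -946965983.68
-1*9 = -9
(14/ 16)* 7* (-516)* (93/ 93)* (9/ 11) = -56889/ 22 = -2585.86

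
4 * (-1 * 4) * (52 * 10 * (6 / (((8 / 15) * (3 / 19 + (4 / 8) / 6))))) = -4268160 / 11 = -388014.55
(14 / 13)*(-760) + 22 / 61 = -648754 / 793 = -818.10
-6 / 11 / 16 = -3 / 88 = -0.03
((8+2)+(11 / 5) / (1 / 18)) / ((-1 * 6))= -124 / 15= -8.27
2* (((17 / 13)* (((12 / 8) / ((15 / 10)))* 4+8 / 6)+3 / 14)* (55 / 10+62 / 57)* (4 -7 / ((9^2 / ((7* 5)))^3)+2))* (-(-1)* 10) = 42572105693375 / 8269753401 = 5147.93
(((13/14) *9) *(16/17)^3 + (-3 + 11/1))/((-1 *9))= -514744/309519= -1.66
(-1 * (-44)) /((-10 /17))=-374 /5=-74.80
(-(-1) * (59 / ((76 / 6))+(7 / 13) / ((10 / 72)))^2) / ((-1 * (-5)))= 444408561 / 30504500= 14.57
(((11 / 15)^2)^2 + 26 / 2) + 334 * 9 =152851516 / 50625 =3019.29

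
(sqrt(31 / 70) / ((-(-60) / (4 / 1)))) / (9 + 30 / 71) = 71*sqrt(2170) / 702450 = 0.00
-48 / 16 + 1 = -2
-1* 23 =-23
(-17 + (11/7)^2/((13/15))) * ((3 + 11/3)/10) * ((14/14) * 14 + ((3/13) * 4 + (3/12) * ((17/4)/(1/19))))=-32914621/99372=-331.23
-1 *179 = -179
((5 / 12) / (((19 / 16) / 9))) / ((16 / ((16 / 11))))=60 / 209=0.29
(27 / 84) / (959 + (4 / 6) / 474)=6399 / 19091800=0.00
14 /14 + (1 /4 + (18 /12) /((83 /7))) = 457 /332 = 1.38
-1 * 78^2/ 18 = -338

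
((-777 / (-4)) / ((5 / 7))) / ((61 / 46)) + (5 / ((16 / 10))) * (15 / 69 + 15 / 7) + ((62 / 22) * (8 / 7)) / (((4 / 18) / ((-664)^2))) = 3451774908496 / 540155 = 6390341.49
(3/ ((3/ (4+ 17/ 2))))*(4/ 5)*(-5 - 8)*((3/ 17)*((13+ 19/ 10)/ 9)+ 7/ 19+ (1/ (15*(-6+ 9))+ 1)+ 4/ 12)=-761917/ 2907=-262.10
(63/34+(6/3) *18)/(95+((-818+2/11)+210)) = -14157/191794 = -0.07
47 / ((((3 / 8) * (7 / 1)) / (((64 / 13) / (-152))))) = -3008 / 5187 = -0.58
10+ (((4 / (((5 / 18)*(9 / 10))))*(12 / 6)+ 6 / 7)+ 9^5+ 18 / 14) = 413652 / 7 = 59093.14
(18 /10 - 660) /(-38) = 3291 /190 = 17.32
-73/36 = -2.03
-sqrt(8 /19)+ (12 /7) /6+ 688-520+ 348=3614 /7-2 * sqrt(38) /19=515.64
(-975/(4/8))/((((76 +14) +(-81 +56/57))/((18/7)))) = -2000700/3983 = -502.31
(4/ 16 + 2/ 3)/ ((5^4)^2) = 11/ 4687500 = 0.00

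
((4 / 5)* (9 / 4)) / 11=0.16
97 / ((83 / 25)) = 2425 / 83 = 29.22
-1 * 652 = -652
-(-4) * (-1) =-4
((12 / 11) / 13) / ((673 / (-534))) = -6408 / 96239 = -0.07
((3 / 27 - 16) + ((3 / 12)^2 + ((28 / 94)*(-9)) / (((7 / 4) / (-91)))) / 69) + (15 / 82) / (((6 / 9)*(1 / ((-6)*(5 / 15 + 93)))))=-1069189531 / 6382224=-167.53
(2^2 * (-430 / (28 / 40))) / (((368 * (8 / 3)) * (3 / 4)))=-3.34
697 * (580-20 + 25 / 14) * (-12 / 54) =-5481905 / 63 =-87014.37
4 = 4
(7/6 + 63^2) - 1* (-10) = 3980.17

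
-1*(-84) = 84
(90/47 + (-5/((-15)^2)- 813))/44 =-428873/23265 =-18.43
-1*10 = -10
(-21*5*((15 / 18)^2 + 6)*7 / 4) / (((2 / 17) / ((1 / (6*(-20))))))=200753 / 2304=87.13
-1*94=-94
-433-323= -756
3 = 3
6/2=3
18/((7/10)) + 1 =187/7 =26.71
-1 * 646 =-646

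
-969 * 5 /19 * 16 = -4080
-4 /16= -1 /4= -0.25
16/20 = 4/5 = 0.80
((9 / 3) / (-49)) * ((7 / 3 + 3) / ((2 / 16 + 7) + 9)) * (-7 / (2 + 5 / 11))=1408 / 24381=0.06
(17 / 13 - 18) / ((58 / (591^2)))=-75793977 / 754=-100522.52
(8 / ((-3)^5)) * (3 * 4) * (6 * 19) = -1216 / 27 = -45.04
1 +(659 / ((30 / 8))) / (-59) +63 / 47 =-26542 / 41595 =-0.64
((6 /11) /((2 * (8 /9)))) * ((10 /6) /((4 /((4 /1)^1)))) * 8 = 45 /11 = 4.09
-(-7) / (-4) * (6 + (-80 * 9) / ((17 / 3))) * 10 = 36015 / 17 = 2118.53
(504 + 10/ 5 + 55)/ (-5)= -561/ 5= -112.20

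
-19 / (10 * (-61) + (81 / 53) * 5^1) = 1007 / 31925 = 0.03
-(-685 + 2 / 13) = 8903 / 13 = 684.85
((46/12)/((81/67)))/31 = 1541/15066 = 0.10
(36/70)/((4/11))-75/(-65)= 2337/910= 2.57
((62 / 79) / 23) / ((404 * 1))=31 / 367034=0.00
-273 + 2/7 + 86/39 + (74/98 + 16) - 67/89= -43286273/170079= -254.51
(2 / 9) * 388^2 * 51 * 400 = 2047398400 / 3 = 682466133.33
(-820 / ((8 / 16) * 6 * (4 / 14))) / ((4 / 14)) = -10045 / 3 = -3348.33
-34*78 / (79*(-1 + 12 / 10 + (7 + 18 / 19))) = -41990 / 10191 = -4.12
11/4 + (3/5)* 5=23/4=5.75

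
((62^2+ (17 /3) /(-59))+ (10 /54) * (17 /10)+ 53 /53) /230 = 12250867 /732780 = 16.72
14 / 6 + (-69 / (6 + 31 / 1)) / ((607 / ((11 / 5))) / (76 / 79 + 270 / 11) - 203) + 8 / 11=15969841603 / 5201378193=3.07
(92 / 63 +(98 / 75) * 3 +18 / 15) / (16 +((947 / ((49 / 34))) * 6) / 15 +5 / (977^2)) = 69249169892 / 2934432197505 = 0.02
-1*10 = -10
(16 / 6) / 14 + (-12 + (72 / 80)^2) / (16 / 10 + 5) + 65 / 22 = 6697 / 4620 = 1.45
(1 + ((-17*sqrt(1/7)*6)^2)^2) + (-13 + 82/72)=3896736617/1764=2209034.36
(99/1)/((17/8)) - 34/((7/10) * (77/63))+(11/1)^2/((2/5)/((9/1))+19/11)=86263983/1147993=75.14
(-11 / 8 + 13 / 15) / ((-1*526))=61 / 63120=0.00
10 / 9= 1.11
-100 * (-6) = 600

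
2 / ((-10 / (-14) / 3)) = 8.40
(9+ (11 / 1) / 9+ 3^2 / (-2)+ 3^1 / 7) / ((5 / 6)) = 155 / 21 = 7.38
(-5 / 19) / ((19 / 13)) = -65 / 361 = -0.18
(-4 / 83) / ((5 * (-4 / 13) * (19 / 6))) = 0.01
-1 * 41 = -41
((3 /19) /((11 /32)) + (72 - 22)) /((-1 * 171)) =-0.30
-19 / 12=-1.58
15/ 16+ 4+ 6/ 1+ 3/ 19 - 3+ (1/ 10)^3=307663/ 38000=8.10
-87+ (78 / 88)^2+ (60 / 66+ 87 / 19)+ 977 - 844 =1922835 / 36784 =52.27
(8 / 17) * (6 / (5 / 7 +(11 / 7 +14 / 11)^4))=421836492 / 9882809053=0.04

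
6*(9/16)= 27/8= 3.38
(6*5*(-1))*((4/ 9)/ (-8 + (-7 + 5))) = 1.33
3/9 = 1/3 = 0.33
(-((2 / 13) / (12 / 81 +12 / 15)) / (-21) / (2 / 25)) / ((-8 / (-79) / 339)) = 30128625 / 93184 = 323.32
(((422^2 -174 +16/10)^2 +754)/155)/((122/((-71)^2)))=1994505561346387/236375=8437887091.89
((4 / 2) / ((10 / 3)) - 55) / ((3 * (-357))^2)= -16 / 337365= -0.00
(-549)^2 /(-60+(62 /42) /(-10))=-63294210 /12631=-5011.02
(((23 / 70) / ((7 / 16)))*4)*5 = 736 / 49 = 15.02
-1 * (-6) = 6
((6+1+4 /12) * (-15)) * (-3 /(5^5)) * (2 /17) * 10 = 264 /2125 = 0.12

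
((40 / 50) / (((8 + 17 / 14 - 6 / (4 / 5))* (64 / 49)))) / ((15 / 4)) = 343 / 3600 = 0.10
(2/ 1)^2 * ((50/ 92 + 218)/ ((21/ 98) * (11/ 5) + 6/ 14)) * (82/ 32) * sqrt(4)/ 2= 228985/ 92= 2488.97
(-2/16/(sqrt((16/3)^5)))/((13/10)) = -45*sqrt(3)/53248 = -0.00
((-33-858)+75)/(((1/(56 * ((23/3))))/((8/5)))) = -2802688/5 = -560537.60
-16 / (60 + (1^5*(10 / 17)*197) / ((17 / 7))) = -2312 / 15565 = -0.15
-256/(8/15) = -480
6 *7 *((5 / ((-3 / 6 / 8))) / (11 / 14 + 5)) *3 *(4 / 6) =-31360 / 27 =-1161.48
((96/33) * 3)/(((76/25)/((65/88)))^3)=0.13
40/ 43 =0.93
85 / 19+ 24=541 / 19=28.47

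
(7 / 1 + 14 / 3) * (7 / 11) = 245 / 33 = 7.42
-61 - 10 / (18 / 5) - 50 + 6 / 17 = -17354 / 153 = -113.42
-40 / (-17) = 40 / 17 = 2.35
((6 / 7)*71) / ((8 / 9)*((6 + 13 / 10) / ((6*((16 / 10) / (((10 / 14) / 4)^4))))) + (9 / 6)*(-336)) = -0.12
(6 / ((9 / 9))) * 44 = 264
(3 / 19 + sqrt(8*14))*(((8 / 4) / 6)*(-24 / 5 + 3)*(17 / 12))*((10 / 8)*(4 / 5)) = -17*sqrt(7) / 5 - 51 / 380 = -9.13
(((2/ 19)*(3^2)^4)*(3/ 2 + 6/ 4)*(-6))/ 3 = -78732/ 19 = -4143.79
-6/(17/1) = -6/17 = -0.35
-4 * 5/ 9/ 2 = -10/ 9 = -1.11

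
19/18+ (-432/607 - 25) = -269393/10926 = -24.66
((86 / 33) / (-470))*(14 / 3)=-602 / 23265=-0.03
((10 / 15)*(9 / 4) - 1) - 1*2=-3 / 2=-1.50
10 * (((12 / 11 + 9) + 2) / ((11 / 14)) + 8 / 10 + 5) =25638 / 121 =211.88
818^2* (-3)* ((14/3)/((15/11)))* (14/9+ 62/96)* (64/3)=-322620201.80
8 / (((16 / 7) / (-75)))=-525 / 2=-262.50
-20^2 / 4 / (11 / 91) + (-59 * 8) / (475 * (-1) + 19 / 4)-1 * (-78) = -127954 / 171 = -748.27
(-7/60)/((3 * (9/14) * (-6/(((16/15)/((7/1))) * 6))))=56/6075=0.01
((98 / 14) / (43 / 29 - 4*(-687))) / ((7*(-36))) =-29 / 2870460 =-0.00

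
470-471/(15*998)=2345143/4990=469.97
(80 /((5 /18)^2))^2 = 26873856 /25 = 1074954.24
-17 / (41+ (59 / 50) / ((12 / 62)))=-5100 / 14129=-0.36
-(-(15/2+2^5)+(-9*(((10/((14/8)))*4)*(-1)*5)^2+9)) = 11522989/98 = 117581.52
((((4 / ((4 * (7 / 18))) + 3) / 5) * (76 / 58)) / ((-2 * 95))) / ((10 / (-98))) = 273 / 3625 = 0.08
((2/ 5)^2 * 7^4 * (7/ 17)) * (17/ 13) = 67228/ 325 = 206.86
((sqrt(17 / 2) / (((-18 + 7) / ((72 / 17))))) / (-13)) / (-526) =-18 * sqrt(34) / 639353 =-0.00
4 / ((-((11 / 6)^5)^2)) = -241864704 / 25937424601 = -0.01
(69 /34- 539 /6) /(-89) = 4478 /4539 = 0.99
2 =2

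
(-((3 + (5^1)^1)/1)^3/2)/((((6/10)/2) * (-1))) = 2560/3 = 853.33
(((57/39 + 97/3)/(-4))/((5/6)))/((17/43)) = -28337/1105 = -25.64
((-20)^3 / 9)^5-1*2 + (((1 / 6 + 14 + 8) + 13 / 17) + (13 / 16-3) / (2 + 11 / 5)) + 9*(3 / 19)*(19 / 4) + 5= -8912895999999483459031 / 16061328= -554928957306611.47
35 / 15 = 7 / 3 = 2.33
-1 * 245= -245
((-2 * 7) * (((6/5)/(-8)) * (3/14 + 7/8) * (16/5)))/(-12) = -61/100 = -0.61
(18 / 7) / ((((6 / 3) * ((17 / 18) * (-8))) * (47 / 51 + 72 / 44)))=-0.07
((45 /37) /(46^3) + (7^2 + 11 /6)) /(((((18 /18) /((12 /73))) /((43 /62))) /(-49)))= -1157203411105 /4075020308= -283.97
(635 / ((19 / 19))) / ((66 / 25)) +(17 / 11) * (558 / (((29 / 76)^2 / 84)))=497749.49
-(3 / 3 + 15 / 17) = -32 / 17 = -1.88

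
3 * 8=24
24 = 24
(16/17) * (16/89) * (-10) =-2560/1513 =-1.69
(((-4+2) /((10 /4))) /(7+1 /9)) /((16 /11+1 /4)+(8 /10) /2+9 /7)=-693 /20884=-0.03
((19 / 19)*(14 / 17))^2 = 196 / 289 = 0.68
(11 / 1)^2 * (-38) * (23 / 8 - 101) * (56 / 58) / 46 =12633005 / 1334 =9470.02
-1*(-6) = 6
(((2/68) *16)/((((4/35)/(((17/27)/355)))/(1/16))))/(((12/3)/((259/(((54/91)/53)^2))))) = 42172789477/178879104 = 235.76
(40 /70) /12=1 /21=0.05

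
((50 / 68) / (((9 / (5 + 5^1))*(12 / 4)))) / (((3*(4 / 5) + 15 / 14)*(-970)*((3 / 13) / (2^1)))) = -22750 / 32457267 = -0.00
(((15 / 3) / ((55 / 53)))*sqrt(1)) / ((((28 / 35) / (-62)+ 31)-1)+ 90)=0.04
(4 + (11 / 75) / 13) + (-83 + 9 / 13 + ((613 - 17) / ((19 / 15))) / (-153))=-8541999 / 104975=-81.37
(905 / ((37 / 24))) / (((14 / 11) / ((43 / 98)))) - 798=-7559028 / 12691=-595.62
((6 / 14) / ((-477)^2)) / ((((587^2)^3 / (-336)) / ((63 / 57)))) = -112 / 6550209677929427077017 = -0.00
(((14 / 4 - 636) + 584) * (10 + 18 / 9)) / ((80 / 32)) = -1164 / 5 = -232.80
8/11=0.73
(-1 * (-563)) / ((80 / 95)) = 10697 / 16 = 668.56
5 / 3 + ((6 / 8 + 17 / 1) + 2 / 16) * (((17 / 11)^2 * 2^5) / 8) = 11381 / 66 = 172.44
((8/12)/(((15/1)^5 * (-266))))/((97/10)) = -2/5878018125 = -0.00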